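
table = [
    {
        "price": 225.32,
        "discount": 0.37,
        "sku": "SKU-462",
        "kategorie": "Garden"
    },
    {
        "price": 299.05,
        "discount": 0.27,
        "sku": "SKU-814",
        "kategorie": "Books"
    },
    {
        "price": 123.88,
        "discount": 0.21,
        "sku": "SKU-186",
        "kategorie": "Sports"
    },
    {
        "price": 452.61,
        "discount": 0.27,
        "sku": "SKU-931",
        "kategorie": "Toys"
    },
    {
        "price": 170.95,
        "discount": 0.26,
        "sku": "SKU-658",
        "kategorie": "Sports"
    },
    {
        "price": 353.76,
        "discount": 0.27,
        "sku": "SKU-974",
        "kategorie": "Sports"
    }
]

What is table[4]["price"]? 170.95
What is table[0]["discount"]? 0.37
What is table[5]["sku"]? "SKU-974"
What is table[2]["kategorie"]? "Sports"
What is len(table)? 6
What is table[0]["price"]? 225.32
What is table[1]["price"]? 299.05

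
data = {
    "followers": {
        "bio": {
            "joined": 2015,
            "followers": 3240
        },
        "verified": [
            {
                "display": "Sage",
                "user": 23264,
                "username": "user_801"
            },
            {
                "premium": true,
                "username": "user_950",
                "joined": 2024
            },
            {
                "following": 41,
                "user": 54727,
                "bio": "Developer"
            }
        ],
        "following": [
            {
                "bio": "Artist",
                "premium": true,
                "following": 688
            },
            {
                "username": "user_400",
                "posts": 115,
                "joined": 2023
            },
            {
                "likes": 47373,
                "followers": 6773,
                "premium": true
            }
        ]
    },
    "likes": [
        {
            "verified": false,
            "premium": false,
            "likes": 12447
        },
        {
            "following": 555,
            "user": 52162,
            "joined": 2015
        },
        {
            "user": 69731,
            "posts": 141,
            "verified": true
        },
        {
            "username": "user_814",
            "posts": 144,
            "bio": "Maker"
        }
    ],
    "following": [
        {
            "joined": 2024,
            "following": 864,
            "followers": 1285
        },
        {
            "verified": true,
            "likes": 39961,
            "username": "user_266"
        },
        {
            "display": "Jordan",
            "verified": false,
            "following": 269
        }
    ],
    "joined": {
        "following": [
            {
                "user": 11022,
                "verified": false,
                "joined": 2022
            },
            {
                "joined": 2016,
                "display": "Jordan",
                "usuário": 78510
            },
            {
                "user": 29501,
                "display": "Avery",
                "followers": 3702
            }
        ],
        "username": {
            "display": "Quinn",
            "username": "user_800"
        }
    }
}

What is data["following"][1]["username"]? "user_266"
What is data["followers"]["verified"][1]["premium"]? True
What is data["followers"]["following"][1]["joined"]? 2023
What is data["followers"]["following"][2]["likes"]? 47373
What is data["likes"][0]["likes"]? 12447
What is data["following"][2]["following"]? 269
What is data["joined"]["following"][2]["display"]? "Avery"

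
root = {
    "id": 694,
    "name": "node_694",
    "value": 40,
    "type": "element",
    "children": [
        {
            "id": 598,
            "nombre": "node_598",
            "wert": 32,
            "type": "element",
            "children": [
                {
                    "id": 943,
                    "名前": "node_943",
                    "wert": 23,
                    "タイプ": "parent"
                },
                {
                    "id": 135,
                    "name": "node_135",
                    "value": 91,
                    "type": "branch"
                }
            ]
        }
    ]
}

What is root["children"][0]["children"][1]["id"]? 135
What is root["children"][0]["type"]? "element"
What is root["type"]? "element"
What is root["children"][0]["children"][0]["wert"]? 23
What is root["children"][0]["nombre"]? "node_598"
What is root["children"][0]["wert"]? 32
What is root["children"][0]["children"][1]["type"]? "branch"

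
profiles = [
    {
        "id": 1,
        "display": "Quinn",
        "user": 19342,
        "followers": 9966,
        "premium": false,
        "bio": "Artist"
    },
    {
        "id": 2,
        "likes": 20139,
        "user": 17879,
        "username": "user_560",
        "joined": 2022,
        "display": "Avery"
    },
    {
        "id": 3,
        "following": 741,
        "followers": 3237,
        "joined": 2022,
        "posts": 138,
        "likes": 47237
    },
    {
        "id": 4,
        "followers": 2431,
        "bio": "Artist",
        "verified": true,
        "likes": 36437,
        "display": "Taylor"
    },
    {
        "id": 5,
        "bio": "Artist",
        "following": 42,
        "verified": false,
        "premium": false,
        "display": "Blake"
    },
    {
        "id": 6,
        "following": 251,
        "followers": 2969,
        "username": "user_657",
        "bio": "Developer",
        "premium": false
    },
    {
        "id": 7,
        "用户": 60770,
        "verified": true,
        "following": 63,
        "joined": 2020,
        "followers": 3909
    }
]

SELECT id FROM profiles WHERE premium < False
[]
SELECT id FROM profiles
[1, 2, 3, 4, 5, 6, 7]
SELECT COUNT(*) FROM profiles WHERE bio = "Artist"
3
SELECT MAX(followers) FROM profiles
9966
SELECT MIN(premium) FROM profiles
False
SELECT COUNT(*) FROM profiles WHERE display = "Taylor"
1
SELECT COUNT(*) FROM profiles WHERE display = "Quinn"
1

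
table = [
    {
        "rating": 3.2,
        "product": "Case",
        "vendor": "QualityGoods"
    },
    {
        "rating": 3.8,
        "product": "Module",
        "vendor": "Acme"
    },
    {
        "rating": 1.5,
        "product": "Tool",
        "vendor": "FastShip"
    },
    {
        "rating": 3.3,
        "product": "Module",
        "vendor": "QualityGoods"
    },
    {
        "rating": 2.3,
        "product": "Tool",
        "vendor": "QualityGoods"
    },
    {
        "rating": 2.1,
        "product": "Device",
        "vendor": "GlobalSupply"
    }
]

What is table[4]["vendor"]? "QualityGoods"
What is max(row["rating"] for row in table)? 3.8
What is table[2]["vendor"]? "FastShip"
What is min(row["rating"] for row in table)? 1.5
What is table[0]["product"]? "Case"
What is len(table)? 6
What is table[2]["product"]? "Tool"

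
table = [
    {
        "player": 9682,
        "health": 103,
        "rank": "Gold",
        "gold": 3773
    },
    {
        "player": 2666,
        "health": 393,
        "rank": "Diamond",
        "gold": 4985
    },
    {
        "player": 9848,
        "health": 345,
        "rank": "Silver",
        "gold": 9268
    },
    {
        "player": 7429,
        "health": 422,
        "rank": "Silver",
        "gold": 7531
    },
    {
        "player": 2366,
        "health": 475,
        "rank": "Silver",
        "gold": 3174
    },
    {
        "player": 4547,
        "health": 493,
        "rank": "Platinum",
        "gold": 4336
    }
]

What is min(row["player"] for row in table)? 2366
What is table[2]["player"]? 9848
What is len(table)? 6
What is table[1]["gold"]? 4985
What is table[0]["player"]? 9682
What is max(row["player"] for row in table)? 9848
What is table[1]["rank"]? "Diamond"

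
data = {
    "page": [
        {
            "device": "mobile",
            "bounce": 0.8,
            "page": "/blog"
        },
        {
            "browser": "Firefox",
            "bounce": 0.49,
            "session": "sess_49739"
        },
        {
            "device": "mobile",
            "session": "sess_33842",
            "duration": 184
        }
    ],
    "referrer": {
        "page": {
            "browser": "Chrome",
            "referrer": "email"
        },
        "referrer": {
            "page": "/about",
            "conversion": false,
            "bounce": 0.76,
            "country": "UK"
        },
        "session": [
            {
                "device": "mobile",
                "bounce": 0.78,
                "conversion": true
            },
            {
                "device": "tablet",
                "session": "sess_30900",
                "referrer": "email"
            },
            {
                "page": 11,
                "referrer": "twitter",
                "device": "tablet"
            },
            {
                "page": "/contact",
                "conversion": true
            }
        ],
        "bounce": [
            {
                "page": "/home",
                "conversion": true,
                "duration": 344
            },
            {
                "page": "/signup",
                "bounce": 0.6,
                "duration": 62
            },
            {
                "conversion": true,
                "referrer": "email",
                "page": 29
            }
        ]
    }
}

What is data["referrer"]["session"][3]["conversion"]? True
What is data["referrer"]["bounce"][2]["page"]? 29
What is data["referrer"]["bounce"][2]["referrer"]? "email"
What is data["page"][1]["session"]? "sess_49739"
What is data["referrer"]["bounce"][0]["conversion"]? True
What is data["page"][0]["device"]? "mobile"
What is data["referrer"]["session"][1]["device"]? "tablet"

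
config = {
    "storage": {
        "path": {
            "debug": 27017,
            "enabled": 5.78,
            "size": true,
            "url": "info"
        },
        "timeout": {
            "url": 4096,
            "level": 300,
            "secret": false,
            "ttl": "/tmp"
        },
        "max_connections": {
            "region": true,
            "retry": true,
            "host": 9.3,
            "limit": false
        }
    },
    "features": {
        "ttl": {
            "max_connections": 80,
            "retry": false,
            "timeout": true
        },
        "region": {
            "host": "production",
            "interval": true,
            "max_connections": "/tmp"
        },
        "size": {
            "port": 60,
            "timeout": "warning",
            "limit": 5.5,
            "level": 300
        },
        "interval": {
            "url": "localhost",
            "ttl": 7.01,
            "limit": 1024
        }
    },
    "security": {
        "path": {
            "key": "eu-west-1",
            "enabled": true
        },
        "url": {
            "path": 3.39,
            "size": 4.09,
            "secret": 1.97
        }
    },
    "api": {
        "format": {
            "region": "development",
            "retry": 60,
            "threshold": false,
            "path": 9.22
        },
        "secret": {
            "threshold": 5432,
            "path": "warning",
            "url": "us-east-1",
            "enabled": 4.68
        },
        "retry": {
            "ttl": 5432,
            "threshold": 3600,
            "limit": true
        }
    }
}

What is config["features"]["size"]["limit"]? 5.5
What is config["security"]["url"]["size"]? 4.09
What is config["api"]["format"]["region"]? "development"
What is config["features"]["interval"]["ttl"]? 7.01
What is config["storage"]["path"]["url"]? "info"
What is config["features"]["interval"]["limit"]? 1024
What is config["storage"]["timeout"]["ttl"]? "/tmp"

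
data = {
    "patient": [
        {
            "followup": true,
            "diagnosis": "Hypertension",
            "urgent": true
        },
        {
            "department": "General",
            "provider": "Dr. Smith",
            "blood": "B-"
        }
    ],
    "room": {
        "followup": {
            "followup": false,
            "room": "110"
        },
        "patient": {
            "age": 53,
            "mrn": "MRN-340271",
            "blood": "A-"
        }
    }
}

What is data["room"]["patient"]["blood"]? "A-"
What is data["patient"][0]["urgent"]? True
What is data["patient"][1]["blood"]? "B-"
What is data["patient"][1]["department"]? "General"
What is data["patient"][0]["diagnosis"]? "Hypertension"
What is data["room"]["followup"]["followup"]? False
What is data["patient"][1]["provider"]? "Dr. Smith"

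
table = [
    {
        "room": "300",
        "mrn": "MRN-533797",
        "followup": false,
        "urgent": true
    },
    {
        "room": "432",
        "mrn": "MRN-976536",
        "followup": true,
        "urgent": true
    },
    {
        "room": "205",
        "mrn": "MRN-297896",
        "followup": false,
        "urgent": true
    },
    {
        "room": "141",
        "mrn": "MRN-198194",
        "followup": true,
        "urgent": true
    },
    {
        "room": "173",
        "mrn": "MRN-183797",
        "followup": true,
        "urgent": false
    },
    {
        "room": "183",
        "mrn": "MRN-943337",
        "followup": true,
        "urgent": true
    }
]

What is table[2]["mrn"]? "MRN-297896"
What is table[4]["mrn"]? "MRN-183797"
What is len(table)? 6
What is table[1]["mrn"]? "MRN-976536"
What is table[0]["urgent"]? True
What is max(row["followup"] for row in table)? True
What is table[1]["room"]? "432"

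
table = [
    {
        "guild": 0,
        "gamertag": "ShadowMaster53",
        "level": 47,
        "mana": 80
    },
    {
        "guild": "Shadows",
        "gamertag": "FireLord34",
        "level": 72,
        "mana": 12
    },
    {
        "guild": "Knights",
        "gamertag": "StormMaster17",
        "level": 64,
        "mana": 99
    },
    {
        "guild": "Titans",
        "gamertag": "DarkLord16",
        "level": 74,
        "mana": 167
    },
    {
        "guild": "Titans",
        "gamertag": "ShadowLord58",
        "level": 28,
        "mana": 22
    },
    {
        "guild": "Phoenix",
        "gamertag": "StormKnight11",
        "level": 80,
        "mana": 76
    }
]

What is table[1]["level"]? 72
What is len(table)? 6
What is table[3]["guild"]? "Titans"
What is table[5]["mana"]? 76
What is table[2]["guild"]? "Knights"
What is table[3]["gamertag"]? "DarkLord16"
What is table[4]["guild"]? "Titans"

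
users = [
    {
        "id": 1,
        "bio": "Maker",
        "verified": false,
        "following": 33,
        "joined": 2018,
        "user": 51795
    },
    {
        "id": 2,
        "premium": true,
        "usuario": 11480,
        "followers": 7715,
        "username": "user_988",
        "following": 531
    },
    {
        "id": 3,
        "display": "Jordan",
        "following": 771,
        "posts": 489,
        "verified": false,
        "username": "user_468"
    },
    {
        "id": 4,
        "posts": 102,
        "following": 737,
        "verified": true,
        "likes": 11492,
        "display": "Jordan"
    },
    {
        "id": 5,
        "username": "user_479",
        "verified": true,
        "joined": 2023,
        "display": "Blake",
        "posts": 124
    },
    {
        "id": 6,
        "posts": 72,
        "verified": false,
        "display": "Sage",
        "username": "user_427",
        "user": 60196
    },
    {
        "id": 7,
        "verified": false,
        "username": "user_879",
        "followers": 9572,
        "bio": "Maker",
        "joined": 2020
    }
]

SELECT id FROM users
[1, 2, 3, 4, 5, 6, 7]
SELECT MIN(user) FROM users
51795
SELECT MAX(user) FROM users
60196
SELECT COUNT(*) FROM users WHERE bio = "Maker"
2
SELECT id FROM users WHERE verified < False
[]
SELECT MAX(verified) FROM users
True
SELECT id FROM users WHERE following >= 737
[3, 4]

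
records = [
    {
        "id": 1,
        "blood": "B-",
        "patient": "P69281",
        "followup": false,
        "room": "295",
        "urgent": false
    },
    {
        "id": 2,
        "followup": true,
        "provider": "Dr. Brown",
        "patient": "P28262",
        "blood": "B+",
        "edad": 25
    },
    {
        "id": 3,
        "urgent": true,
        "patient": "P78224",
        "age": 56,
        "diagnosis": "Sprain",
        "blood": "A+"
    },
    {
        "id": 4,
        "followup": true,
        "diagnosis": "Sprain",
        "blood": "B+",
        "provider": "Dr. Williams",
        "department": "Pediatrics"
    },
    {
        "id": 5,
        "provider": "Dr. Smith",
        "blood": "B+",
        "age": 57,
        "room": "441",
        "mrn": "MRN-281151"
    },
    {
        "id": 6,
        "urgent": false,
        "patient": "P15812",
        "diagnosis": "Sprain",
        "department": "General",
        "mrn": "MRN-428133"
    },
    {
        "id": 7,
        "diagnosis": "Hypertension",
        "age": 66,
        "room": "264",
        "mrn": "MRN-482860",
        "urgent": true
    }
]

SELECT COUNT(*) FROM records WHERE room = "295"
1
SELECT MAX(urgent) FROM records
True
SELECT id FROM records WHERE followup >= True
[2, 4]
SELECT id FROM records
[1, 2, 3, 4, 5, 6, 7]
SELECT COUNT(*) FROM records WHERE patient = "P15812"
1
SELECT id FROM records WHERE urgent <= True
[1, 3, 6, 7]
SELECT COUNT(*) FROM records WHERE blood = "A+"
1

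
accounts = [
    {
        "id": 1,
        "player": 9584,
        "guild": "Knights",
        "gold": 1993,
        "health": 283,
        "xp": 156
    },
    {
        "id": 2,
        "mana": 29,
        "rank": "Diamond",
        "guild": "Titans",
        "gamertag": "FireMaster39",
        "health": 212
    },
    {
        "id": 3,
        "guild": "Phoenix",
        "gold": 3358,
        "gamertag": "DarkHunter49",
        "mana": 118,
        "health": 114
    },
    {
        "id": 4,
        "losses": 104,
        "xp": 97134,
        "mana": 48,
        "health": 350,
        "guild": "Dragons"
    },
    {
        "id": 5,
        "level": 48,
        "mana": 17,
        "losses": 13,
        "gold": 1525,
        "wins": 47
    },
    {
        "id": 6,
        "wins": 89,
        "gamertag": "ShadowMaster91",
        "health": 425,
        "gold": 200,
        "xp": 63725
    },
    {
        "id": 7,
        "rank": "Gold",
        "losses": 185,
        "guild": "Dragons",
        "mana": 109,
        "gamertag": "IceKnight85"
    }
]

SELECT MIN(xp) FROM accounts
156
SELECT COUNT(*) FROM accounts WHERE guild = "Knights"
1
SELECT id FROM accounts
[1, 2, 3, 4, 5, 6, 7]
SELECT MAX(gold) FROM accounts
3358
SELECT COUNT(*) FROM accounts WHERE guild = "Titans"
1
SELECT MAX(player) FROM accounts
9584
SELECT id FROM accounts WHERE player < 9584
[]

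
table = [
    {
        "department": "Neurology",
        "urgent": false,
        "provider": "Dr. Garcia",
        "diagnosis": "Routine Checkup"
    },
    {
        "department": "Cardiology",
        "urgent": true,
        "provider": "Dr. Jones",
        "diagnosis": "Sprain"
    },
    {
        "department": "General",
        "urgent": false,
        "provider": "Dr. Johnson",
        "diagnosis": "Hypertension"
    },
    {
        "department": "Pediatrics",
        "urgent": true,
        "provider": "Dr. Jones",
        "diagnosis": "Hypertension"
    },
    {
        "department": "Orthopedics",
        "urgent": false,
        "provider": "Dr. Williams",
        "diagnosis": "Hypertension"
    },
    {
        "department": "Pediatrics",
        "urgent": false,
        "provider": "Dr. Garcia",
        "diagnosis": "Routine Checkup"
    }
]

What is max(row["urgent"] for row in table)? True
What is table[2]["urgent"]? False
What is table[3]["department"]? "Pediatrics"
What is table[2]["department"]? "General"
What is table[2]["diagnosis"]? "Hypertension"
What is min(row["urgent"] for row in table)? False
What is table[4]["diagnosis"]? "Hypertension"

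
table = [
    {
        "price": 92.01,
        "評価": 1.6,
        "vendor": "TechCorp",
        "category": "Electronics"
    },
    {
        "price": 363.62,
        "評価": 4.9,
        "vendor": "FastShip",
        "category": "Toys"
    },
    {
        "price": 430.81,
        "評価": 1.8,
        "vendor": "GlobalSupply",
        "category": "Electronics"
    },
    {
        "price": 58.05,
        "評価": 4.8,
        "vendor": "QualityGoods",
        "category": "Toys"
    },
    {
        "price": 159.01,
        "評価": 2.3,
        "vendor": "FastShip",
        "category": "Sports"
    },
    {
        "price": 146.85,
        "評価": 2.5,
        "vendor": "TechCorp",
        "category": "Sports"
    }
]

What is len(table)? 6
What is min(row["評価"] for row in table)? 1.6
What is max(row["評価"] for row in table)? 4.9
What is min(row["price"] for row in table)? 58.05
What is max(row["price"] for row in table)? 430.81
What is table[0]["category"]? "Electronics"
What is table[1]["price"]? 363.62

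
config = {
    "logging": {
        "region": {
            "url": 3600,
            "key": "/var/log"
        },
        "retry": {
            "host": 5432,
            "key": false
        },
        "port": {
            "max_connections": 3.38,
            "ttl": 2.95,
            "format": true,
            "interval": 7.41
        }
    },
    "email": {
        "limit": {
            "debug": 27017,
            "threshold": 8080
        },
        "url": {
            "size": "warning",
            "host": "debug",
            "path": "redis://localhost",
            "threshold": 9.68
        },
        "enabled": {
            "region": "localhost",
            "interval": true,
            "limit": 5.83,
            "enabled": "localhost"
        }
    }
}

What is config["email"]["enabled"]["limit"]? 5.83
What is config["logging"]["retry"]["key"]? False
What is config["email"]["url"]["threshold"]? 9.68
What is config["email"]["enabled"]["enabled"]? "localhost"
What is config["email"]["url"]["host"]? "debug"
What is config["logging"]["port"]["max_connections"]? 3.38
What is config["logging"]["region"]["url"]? 3600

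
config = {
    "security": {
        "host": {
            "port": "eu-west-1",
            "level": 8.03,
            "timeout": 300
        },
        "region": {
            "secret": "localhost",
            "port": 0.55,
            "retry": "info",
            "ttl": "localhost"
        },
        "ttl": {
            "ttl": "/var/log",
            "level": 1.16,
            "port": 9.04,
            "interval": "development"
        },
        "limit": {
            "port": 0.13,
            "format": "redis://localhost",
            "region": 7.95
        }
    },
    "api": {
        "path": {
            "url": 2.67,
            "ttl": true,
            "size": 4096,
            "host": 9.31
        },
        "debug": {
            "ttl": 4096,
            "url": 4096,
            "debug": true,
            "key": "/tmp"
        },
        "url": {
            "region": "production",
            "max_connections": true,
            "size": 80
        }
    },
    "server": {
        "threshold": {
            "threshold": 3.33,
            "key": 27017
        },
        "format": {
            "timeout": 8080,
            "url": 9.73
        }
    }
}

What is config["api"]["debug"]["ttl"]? 4096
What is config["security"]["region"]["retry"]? "info"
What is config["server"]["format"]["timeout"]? 8080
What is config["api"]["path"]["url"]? 2.67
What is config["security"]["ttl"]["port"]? 9.04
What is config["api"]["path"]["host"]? 9.31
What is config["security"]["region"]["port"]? 0.55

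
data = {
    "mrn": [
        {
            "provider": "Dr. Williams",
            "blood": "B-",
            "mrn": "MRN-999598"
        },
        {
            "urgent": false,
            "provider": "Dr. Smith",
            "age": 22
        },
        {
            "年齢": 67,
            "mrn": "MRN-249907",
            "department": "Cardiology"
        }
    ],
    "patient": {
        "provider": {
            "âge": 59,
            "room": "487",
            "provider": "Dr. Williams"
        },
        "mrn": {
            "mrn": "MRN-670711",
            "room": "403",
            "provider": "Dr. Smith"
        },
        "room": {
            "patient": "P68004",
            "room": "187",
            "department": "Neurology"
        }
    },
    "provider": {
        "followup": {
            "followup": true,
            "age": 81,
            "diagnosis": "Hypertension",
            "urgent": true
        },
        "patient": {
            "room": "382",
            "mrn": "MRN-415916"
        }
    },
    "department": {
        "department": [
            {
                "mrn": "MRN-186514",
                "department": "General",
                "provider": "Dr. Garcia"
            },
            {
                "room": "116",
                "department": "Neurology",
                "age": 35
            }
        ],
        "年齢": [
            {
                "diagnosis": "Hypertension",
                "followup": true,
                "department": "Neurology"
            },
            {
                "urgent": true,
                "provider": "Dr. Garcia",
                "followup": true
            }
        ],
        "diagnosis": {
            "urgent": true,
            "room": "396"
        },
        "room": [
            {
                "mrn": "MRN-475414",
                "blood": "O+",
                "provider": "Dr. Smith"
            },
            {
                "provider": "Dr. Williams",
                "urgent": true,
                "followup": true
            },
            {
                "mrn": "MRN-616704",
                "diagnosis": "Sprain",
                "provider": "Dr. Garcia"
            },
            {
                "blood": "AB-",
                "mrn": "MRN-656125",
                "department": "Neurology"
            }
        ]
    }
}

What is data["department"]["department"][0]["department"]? "General"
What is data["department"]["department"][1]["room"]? "116"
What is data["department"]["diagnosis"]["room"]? "396"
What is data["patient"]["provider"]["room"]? "487"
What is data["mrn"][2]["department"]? "Cardiology"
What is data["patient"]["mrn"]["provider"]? "Dr. Smith"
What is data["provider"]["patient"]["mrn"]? "MRN-415916"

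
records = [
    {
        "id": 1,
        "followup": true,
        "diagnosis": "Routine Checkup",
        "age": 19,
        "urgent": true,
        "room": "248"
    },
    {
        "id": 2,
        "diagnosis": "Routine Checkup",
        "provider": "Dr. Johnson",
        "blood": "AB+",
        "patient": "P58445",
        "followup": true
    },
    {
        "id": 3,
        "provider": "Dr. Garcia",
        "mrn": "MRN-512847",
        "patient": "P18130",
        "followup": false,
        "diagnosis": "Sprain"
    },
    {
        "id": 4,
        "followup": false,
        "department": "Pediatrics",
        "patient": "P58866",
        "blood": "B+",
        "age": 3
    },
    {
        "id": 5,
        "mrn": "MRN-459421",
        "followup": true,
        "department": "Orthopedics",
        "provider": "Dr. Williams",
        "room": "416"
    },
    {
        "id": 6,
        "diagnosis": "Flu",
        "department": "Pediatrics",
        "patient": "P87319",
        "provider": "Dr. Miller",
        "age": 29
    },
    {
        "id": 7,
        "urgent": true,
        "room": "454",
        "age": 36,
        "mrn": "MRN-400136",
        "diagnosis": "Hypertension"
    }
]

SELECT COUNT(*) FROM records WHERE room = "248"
1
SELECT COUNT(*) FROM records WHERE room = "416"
1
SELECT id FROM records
[1, 2, 3, 4, 5, 6, 7]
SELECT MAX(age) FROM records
36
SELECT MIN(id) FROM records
1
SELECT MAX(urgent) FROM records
True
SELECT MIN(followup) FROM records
False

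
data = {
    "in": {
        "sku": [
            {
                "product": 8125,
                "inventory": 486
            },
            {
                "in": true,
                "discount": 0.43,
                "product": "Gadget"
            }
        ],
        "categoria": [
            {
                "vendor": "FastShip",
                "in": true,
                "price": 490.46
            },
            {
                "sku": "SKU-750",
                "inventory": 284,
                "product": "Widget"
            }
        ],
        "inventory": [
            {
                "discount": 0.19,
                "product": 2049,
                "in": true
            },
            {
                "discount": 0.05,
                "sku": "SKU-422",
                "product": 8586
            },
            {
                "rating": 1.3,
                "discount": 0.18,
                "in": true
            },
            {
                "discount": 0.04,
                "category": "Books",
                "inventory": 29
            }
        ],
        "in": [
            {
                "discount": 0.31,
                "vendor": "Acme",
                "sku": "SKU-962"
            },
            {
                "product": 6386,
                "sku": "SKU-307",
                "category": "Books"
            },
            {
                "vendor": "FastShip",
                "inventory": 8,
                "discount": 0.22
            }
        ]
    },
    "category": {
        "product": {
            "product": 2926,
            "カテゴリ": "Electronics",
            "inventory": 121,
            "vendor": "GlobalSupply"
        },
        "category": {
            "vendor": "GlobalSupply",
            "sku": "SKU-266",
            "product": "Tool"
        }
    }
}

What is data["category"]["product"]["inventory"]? 121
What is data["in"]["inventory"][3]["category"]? "Books"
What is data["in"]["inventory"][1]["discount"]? 0.05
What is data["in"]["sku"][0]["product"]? 8125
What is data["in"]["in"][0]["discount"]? 0.31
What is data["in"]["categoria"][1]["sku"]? "SKU-750"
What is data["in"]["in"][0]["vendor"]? "Acme"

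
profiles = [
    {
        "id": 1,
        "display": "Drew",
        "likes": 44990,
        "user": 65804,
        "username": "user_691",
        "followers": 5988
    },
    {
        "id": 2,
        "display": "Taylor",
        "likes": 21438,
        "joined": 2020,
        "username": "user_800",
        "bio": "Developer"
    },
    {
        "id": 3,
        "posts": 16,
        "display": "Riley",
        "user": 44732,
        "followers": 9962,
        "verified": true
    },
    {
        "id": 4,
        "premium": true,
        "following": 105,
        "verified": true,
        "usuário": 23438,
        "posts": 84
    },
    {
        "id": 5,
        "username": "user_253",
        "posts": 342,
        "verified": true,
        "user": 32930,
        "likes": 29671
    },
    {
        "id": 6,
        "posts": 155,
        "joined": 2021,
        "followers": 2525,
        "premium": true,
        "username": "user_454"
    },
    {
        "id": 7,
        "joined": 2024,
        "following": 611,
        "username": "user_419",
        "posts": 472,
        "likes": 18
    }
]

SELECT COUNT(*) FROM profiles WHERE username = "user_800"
1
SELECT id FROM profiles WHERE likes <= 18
[7]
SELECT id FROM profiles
[1, 2, 3, 4, 5, 6, 7]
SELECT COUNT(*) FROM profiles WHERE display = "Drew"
1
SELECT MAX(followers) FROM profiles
9962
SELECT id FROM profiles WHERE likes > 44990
[]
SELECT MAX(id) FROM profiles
7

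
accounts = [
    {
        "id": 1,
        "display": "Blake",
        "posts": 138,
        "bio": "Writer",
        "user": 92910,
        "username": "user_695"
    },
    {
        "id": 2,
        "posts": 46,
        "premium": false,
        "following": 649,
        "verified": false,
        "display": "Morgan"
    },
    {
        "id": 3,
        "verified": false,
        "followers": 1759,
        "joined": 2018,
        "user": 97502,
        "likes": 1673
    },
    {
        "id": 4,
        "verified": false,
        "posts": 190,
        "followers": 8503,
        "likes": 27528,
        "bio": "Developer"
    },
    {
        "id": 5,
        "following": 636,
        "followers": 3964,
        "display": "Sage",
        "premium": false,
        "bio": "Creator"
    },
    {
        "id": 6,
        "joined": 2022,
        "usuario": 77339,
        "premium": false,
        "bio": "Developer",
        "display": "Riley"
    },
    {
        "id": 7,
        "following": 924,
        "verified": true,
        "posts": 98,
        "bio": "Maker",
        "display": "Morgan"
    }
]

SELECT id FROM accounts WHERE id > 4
[5, 6, 7]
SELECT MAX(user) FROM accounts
97502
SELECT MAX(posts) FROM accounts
190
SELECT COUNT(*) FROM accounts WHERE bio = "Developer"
2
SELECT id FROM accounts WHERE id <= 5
[1, 2, 3, 4, 5]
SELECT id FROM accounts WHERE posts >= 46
[1, 2, 4, 7]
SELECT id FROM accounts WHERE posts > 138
[4]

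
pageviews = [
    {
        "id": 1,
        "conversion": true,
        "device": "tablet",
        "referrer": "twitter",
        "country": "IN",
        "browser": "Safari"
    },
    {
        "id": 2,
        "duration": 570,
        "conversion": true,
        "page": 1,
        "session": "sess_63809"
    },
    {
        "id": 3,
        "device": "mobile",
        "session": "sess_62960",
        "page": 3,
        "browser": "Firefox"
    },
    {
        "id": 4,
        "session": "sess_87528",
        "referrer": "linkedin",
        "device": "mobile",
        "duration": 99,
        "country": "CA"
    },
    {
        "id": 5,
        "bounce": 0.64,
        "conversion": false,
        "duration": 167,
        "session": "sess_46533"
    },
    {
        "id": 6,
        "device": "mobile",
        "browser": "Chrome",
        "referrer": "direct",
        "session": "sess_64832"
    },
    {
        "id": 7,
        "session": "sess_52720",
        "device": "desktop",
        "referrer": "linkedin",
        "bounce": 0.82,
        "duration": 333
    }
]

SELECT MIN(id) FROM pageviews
1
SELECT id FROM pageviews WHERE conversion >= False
[1, 2, 5]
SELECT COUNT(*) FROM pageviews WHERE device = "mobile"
3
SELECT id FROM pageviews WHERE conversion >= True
[1, 2]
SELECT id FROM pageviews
[1, 2, 3, 4, 5, 6, 7]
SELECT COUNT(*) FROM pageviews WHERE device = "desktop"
1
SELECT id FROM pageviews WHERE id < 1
[]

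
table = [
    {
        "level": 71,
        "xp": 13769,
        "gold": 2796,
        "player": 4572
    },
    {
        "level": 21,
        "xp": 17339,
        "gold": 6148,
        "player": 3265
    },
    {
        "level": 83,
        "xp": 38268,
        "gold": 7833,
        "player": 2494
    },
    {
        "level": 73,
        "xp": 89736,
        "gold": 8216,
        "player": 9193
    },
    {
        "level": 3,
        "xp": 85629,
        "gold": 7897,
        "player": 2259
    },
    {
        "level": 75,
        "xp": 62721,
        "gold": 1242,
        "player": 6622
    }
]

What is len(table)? 6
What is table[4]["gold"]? 7897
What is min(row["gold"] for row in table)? 1242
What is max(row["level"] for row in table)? 83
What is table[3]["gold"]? 8216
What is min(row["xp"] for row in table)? 13769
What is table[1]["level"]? 21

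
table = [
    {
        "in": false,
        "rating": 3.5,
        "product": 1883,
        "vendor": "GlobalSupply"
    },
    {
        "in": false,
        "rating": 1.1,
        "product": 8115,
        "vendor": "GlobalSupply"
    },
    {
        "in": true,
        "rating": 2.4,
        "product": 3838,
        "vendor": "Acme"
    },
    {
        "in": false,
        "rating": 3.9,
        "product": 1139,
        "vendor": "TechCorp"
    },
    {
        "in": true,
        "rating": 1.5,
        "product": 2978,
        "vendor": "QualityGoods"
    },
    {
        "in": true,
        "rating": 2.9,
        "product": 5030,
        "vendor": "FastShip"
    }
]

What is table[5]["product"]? 5030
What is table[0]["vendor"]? "GlobalSupply"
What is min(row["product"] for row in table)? 1139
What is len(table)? 6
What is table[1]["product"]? 8115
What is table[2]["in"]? True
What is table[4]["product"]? 2978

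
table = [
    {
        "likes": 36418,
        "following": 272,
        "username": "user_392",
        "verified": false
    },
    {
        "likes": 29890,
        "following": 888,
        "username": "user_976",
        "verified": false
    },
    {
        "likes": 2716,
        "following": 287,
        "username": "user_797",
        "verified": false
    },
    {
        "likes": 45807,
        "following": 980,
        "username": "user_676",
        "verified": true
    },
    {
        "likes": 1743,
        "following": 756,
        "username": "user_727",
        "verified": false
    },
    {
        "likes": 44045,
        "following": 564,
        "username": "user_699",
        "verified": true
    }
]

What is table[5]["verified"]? True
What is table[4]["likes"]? 1743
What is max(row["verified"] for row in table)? True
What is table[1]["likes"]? 29890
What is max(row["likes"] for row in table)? 45807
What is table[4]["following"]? 756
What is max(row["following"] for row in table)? 980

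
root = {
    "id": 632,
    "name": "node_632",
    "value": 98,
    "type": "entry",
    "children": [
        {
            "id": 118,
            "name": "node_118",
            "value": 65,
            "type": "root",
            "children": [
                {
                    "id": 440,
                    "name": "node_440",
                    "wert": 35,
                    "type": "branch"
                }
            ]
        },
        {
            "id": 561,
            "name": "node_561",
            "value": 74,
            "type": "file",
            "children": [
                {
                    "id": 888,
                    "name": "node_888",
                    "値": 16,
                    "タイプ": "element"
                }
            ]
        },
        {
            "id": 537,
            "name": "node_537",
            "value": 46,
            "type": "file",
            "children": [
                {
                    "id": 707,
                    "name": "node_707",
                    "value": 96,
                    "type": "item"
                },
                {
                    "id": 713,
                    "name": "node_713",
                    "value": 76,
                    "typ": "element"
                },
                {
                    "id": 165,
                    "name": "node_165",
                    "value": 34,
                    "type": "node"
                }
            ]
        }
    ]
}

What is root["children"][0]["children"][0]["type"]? "branch"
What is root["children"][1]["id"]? 561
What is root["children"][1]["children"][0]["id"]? 888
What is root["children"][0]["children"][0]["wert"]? 35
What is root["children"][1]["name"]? "node_561"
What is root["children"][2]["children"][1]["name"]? "node_713"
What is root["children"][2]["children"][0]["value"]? 96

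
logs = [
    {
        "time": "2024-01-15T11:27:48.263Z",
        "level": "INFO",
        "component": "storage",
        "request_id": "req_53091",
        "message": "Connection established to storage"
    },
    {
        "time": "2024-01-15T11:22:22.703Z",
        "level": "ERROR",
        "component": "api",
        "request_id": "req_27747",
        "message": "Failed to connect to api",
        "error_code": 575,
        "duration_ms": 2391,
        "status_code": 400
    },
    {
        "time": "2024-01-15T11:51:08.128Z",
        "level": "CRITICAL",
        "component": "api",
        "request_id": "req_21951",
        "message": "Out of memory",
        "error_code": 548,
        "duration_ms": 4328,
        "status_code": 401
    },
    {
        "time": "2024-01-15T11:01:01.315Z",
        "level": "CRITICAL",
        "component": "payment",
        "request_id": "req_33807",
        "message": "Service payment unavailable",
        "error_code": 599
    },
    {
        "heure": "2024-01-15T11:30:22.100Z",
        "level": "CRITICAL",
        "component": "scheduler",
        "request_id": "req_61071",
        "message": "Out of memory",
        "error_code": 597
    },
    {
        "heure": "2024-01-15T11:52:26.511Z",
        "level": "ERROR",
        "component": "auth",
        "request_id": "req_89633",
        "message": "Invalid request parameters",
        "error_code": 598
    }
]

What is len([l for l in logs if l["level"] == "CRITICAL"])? 3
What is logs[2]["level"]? "CRITICAL"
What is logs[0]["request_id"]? "req_53091"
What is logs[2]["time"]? "2024-01-15T11:51:08.128Z"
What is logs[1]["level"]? "ERROR"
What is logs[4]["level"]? "CRITICAL"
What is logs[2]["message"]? "Out of memory"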